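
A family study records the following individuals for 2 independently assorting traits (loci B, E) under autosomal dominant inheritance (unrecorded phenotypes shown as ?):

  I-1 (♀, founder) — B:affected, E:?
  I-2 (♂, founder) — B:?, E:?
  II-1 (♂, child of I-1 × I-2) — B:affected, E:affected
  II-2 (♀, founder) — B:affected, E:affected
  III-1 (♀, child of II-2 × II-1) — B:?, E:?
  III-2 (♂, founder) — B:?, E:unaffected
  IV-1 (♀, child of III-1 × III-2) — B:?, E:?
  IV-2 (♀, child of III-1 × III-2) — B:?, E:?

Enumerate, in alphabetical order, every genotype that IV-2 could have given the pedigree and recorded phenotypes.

IV-2 ∈ {BB Ee, BB ee, Bb Ee, Bb ee, bb Ee, bb ee}

B/I-1 aff ·: Bb|BB
B/I-2 ? ·: bb|Bb|BB
B/II-1 aff I-1×I-2: Bb|BB
B/II-2 aff ·: Bb|BB
B/III-1 ? II-2×II-1: bb|Bb|BB
B/III-2 ? ·: bb|Bb|BB
B/IV-1 ? III-1×III-2: bb|Bb|BB
B/IV-2 ? III-1×III-2: bb|Bb|BB
⇒ B over [I-1,I-2,II-1,II-2,III-1,III-2,IV-1,IV-2]: 376 consistent
E/I-1 ? ·: ee|Ee|EE
E/I-2 ? ·: ee|Ee|EE
E/II-1 aff I-1×I-2: Ee|EE
E/II-2 aff ·: Ee|EE
E/III-1 ? II-2×II-1: ee|Ee|EE
E/III-2 un ·: ee
E/IV-1 ? III-1×III-2: ee|Ee
E/IV-2 ? III-1×III-2: ee|Ee
⇒ E over [I-1,I-2,II-1,II-2,III-1,III-2,IV-1,IV-2]: 101 consistent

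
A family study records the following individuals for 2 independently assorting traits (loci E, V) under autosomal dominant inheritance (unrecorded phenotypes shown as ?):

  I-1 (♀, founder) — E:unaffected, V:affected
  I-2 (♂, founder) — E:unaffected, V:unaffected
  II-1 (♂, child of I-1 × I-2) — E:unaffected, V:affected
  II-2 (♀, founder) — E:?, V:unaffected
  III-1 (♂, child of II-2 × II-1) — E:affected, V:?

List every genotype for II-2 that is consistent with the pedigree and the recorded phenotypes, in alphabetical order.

E/I-1 un ·: ee
E/I-2 un ·: ee
E/II-1 un I-1×I-2: ee
E/II-2 ? ·: Ee|EE
E/III-1 aff II-2×II-1: Ee
⇒ E over [I-1,I-2,II-1,II-2,III-1]: 2 consistent
V/I-1 aff ·: Vv|VV
V/I-2 un ·: vv
V/II-1 aff I-1×I-2: Vv
V/II-2 un ·: vv
V/III-1 ? II-2×II-1: vv|Vv
⇒ V over [I-1,I-2,II-1,II-2,III-1]: 4 consistent

II-2 ∈ {EE vv, Ee vv}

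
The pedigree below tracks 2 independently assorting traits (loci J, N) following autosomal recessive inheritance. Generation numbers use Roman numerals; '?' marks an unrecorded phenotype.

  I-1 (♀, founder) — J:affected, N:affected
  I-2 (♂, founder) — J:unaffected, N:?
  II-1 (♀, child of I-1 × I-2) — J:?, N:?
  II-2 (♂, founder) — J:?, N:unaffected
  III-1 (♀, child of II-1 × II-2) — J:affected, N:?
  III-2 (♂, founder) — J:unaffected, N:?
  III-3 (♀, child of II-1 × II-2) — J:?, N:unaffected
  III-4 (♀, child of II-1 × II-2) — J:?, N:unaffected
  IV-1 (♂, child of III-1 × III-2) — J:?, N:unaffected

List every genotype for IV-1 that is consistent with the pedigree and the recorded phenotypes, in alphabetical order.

J/I-1 aff ·: jj
J/I-2 un ·: JJ|Jj
J/II-1 ? I-1×I-2: Jj|jj
J/II-2 ? ·: Jj|jj
J/III-1 aff II-1×II-2: jj
J/III-2 un ·: JJ|Jj
J/III-3 ? II-1×II-2: JJ|Jj|jj
J/III-4 ? II-1×II-2: JJ|Jj|jj
J/IV-1 ? III-1×III-2: Jj|jj
⇒ J over [I-1,I-2,II-1,II-2,III-1,III-2,III-3,III-4,IV-1]: 93 consistent
N/I-1 aff ·: nn
N/I-2 ? ·: NN|Nn|nn
N/II-1 ? I-1×I-2: Nn|nn
N/II-2 un ·: NN|Nn
N/III-1 ? II-1×II-2: NN|Nn|nn
N/III-2 ? ·: NN|Nn|nn
N/III-3 un II-1×II-2: NN|Nn
N/III-4 un II-1×II-2: NN|Nn
N/IV-1 un III-1×III-2: NN|Nn
⇒ N over [I-1,I-2,II-1,II-2,III-1,III-2,III-3,III-4,IV-1]: 184 consistent

IV-1 ∈ {Jj NN, Jj Nn, jj NN, jj Nn}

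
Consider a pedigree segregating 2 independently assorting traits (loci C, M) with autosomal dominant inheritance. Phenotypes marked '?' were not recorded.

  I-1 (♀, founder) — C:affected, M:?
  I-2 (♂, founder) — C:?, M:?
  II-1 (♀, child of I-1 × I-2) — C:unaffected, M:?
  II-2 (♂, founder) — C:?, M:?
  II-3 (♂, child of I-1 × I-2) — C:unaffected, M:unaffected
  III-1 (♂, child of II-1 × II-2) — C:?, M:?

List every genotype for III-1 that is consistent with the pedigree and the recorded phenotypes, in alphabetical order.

C/I-1 aff ·: Cc
C/I-2 ? ·: cc|Cc
C/II-1 un I-1×I-2: cc
C/II-2 ? ·: cc|Cc|CC
C/II-3 un I-1×I-2: cc
C/III-1 ? II-1×II-2: cc|Cc
⇒ C over [I-1,I-2,II-1,II-2,II-3,III-1]: 8 consistent
M/I-1 ? ·: mm|Mm
M/I-2 ? ·: mm|Mm
M/II-1 ? I-1×I-2: mm|Mm|MM
M/II-2 ? ·: mm|Mm|MM
M/II-3 un I-1×I-2: mm
M/III-1 ? II-1×II-2: mm|Mm|MM
⇒ M over [I-1,I-2,II-1,II-2,II-3,III-1]: 41 consistent

III-1 ∈ {Cc MM, Cc Mm, Cc mm, cc MM, cc Mm, cc mm}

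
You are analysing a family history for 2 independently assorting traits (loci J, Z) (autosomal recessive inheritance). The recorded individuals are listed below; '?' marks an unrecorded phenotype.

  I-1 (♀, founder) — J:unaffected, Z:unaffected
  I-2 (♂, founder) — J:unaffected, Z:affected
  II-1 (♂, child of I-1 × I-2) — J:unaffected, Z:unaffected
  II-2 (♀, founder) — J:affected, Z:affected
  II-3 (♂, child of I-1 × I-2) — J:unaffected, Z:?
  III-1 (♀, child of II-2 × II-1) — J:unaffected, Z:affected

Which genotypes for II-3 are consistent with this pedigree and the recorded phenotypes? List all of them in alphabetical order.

J/I-1 un ·: JJ|Jj
J/I-2 un ·: JJ|Jj
J/II-1 un I-1×I-2: JJ|Jj
J/II-2 aff ·: jj
J/II-3 un I-1×I-2: JJ|Jj
J/III-1 un II-2×II-1: Jj
⇒ J over [I-1,I-2,II-1,II-2,II-3,III-1]: 13 consistent
Z/I-1 un ·: ZZ|Zz
Z/I-2 aff ·: zz
Z/II-1 un I-1×I-2: Zz
Z/II-2 aff ·: zz
Z/II-3 ? I-1×I-2: Zz|zz
Z/III-1 aff II-2×II-1: zz
⇒ Z over [I-1,I-2,II-1,II-2,II-3,III-1]: 3 consistent

II-3 ∈ {JJ Zz, JJ zz, Jj Zz, Jj zz}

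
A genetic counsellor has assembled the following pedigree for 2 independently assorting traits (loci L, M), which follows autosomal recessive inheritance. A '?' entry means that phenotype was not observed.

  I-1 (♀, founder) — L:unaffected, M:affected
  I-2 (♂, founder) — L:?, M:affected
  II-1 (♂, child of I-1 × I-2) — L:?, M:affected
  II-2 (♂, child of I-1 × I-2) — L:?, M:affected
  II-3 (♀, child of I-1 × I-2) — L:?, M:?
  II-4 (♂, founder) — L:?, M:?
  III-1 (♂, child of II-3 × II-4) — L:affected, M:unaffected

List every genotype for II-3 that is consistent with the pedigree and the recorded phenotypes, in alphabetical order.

II-3 ∈ {Ll mm, ll mm}

L/I-1 un ·: LL|Ll
L/I-2 ? ·: LL|Ll|ll
L/II-1 ? I-1×I-2: LL|Ll|ll
L/II-2 ? I-1×I-2: LL|Ll|ll
L/II-3 ? I-1×I-2: Ll|ll
L/II-4 ? ·: Ll|ll
L/III-1 aff II-3×II-4: ll
⇒ L over [I-1,I-2,II-1,II-2,II-3,II-4,III-1]: 70 consistent
M/I-1 aff ·: mm
M/I-2 aff ·: mm
M/II-1 aff I-1×I-2: mm
M/II-2 aff I-1×I-2: mm
M/II-3 ? I-1×I-2: mm
M/II-4 ? ·: MM|Mm
M/III-1 un II-3×II-4: Mm
⇒ M over [I-1,I-2,II-1,II-2,II-3,II-4,III-1]: 2 consistent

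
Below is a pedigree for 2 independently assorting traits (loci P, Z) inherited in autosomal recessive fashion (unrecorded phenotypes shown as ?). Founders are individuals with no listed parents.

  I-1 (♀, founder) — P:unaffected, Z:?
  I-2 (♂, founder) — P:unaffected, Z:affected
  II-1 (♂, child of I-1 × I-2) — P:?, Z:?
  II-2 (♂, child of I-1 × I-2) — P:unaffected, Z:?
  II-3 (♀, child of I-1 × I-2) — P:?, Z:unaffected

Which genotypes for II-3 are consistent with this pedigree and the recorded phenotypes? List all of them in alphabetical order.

II-3 ∈ {PP Zz, Pp Zz, pp Zz}

P/I-1 un ·: PP|Pp
P/I-2 un ·: PP|Pp
P/II-1 ? I-1×I-2: PP|Pp|pp
P/II-2 un I-1×I-2: PP|Pp
P/II-3 ? I-1×I-2: PP|Pp|pp
⇒ P over [I-1,I-2,II-1,II-2,II-3]: 35 consistent
Z/I-1 ? ·: ZZ|Zz
Z/I-2 aff ·: zz
Z/II-1 ? I-1×I-2: Zz|zz
Z/II-2 ? I-1×I-2: Zz|zz
Z/II-3 un I-1×I-2: Zz
⇒ Z over [I-1,I-2,II-1,II-2,II-3]: 5 consistent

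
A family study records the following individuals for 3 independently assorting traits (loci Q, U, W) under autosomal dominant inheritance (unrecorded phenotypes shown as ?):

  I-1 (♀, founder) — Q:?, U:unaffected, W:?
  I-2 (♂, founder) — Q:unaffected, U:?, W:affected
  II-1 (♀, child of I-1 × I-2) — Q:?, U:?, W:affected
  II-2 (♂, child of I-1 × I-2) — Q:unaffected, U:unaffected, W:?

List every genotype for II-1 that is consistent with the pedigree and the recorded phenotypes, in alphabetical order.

II-1 ∈ {Qq Uu WW, Qq Uu Ww, Qq uu WW, Qq uu Ww, qq Uu WW, qq Uu Ww, qq uu WW, qq uu Ww}

Q/I-1 ? ·: qq|Qq
Q/I-2 un ·: qq
Q/II-1 ? I-1×I-2: qq|Qq
Q/II-2 un I-1×I-2: qq
⇒ Q over [I-1,I-2,II-1,II-2]: 3 consistent
U/I-1 un ·: uu
U/I-2 ? ·: uu|Uu
U/II-1 ? I-1×I-2: uu|Uu
U/II-2 un I-1×I-2: uu
⇒ U over [I-1,I-2,II-1,II-2]: 3 consistent
W/I-1 ? ·: ww|Ww|WW
W/I-2 aff ·: Ww|WW
W/II-1 aff I-1×I-2: Ww|WW
W/II-2 ? I-1×I-2: ww|Ww|WW
⇒ W over [I-1,I-2,II-1,II-2]: 18 consistent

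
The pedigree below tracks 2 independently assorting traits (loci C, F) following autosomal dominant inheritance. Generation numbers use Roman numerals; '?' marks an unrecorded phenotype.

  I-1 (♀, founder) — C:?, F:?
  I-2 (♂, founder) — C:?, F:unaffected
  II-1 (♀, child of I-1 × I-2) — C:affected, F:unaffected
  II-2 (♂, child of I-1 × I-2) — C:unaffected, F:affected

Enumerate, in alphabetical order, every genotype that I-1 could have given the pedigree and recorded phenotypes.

C/I-1 ? ·: cc|Cc
C/I-2 ? ·: cc|Cc
C/II-1 aff I-1×I-2: Cc|CC
C/II-2 un I-1×I-2: cc
⇒ C over [I-1,I-2,II-1,II-2]: 4 consistent
F/I-1 ? ·: Ff
F/I-2 un ·: ff
F/II-1 un I-1×I-2: ff
F/II-2 aff I-1×I-2: Ff
⇒ F over [I-1,I-2,II-1,II-2]: 1 consistent

I-1 ∈ {Cc Ff, cc Ff}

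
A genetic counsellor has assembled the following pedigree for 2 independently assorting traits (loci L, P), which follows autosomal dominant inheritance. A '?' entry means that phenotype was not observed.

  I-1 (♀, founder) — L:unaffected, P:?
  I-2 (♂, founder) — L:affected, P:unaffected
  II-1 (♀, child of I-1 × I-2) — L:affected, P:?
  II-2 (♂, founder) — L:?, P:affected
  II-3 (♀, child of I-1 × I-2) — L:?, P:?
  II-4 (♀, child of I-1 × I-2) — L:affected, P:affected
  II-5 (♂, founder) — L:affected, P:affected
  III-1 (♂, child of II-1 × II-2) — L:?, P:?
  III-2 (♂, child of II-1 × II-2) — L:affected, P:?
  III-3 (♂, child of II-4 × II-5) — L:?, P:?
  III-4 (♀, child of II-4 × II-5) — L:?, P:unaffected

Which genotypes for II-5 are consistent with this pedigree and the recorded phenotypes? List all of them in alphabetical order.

II-5 ∈ {LL Pp, Ll Pp}

L/I-1 un ·: ll
L/I-2 aff ·: Ll|LL
L/II-1 aff I-1×I-2: Ll
L/II-2 ? ·: ll|Ll|LL
L/II-3 ? I-1×I-2: ll|Ll
L/II-4 aff I-1×I-2: Ll
L/II-5 aff ·: Ll|LL
L/III-1 ? II-1×II-2: ll|Ll|LL
L/III-2 aff II-1×II-2: Ll|LL
L/III-3 ? II-4×II-5: ll|Ll|LL
L/III-4 ? II-4×II-5: ll|Ll|LL
⇒ L over [I-1,I-2,II-1,II-2,II-3,II-4,II-5,III-1,III-2,III-3,III-4]: 468 consistent
P/I-1 ? ·: Pp|PP
P/I-2 un ·: pp
P/II-1 ? I-1×I-2: pp|Pp
P/II-2 aff ·: Pp|PP
P/II-3 ? I-1×I-2: pp|Pp
P/II-4 aff I-1×I-2: Pp
P/II-5 aff ·: Pp
P/III-1 ? II-1×II-2: pp|Pp|PP
P/III-2 ? II-1×II-2: pp|Pp|PP
P/III-3 ? II-4×II-5: pp|Pp|PP
P/III-4 un II-4×II-5: pp
⇒ P over [I-1,I-2,II-1,II-2,II-3,II-4,II-5,III-1,III-2,III-3,III-4]: 147 consistent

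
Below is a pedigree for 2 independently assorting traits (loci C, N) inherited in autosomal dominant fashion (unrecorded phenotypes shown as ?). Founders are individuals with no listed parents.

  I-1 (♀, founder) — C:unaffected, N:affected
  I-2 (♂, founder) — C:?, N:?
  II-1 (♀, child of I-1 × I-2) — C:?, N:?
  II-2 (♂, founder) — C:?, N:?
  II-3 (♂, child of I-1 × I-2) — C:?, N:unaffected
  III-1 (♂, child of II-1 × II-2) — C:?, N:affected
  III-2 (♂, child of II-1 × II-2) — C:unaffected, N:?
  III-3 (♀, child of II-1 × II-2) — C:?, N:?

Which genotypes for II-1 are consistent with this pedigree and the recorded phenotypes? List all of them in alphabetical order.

C/I-1 un ·: cc
C/I-2 ? ·: cc|Cc|CC
C/II-1 ? I-1×I-2: cc|Cc
C/II-2 ? ·: cc|Cc
C/II-3 ? I-1×I-2: cc|Cc
C/III-1 ? II-1×II-2: cc|Cc|CC
C/III-2 un II-1×II-2: cc
C/III-3 ? II-1×II-2: cc|Cc|CC
⇒ C over [I-1,I-2,II-1,II-2,II-3,III-1,III-2,III-3]: 54 consistent
N/I-1 aff ·: Nn
N/I-2 ? ·: nn|Nn
N/II-1 ? I-1×I-2: nn|Nn|NN
N/II-2 ? ·: nn|Nn|NN
N/II-3 un I-1×I-2: nn
N/III-1 aff II-1×II-2: Nn|NN
N/III-2 ? II-1×II-2: nn|Nn|NN
N/III-3 ? II-1×II-2: nn|Nn|NN
⇒ N over [I-1,I-2,II-1,II-2,II-3,III-1,III-2,III-3]: 80 consistent

II-1 ∈ {Cc NN, Cc Nn, Cc nn, cc NN, cc Nn, cc nn}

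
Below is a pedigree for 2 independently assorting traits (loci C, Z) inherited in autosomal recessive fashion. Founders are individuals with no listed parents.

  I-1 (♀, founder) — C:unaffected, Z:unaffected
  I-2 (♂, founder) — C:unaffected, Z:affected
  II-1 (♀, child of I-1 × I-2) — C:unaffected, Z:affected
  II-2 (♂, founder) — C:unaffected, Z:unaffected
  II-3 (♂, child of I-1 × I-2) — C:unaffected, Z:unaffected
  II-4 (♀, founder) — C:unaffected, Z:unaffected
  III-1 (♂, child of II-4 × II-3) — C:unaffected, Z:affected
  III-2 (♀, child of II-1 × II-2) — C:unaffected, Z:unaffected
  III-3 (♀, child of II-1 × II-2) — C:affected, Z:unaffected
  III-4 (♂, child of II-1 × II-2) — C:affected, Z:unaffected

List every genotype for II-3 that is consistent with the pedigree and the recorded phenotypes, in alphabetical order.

II-3 ∈ {CC Zz, Cc Zz}

C/I-1 un ·: CC|Cc
C/I-2 un ·: CC|Cc
C/II-1 un I-1×I-2: Cc
C/II-2 un ·: Cc
C/II-3 un I-1×I-2: CC|Cc
C/II-4 un ·: CC|Cc
C/III-1 un II-4×II-3: CC|Cc
C/III-2 un II-1×II-2: CC|Cc
C/III-3 aff II-1×II-2: cc
C/III-4 aff II-1×II-2: cc
⇒ C over [I-1,I-2,II-1,II-2,II-3,II-4,III-1,III-2,III-3,III-4]: 42 consistent
Z/I-1 un ·: Zz
Z/I-2 aff ·: zz
Z/II-1 aff I-1×I-2: zz
Z/II-2 un ·: ZZ|Zz
Z/II-3 un I-1×I-2: Zz
Z/II-4 un ·: Zz
Z/III-1 aff II-4×II-3: zz
Z/III-2 un II-1×II-2: Zz
Z/III-3 un II-1×II-2: Zz
Z/III-4 un II-1×II-2: Zz
⇒ Z over [I-1,I-2,II-1,II-2,II-3,II-4,III-1,III-2,III-3,III-4]: 2 consistent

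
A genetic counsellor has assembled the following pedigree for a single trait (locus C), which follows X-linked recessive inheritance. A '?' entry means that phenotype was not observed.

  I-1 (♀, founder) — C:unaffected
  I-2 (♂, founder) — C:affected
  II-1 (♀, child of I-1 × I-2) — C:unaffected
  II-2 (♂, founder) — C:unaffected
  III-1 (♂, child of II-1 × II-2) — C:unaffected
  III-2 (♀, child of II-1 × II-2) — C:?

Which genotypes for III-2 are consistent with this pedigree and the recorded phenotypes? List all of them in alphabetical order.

C/I-1 un ·: X^CX^C|X^CX^c
C/I-2 aff ·: X^cY
C/II-1 un I-1×I-2: X^CX^c
C/II-2 un ·: X^CY
C/III-1 un II-1×II-2: X^CY
C/III-2 ? II-1×II-2: X^CX^C|X^CX^c
⇒ C over [I-1,I-2,II-1,II-2,III-1,III-2]: 4 consistent

III-2 ∈ {X^CX^C, X^CX^c}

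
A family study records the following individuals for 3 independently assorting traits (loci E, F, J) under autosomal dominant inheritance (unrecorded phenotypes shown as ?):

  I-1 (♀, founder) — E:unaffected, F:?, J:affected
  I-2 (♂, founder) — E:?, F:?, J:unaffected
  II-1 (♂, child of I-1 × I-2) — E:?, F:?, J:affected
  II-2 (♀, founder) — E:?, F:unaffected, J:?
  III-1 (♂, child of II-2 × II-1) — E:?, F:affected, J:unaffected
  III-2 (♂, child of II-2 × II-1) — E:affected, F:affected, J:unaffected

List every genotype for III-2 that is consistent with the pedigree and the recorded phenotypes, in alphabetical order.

E/I-1 un ·: ee
E/I-2 ? ·: ee|Ee|EE
E/II-1 ? I-1×I-2: ee|Ee
E/II-2 ? ·: ee|Ee|EE
E/III-1 ? II-2×II-1: ee|Ee|EE
E/III-2 aff II-2×II-1: Ee|EE
⇒ E over [I-1,I-2,II-1,II-2,III-1,III-2]: 30 consistent
F/I-1 ? ·: ff|Ff|FF
F/I-2 ? ·: ff|Ff|FF
F/II-1 ? I-1×I-2: Ff|FF
F/II-2 un ·: ff
F/III-1 aff II-2×II-1: Ff
F/III-2 aff II-2×II-1: Ff
⇒ F over [I-1,I-2,II-1,II-2,III-1,III-2]: 11 consistent
J/I-1 aff ·: Jj|JJ
J/I-2 un ·: jj
J/II-1 aff I-1×I-2: Jj
J/II-2 ? ·: jj|Jj
J/III-1 un II-2×II-1: jj
J/III-2 un II-2×II-1: jj
⇒ J over [I-1,I-2,II-1,II-2,III-1,III-2]: 4 consistent

III-2 ∈ {EE Ff jj, Ee Ff jj}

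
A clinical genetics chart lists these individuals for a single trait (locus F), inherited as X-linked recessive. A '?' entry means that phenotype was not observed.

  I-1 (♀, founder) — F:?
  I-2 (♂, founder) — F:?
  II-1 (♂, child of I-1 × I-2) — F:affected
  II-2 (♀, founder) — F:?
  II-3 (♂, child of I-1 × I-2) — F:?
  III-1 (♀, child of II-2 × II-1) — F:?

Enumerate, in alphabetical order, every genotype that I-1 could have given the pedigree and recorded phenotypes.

F/I-1 ? ·: X^FX^f|X^fX^f
F/I-2 ? ·: X^FY|X^fY
F/II-1 aff I-1×I-2: X^fY
F/II-2 ? ·: X^FX^F|X^FX^f|X^fX^f
F/II-3 ? I-1×I-2: X^FY|X^fY
F/III-1 ? II-2×II-1: X^FX^f|X^fX^f
⇒ F over [I-1,I-2,II-1,II-2,II-3,III-1]: 24 consistent

I-1 ∈ {X^FX^f, X^fX^f}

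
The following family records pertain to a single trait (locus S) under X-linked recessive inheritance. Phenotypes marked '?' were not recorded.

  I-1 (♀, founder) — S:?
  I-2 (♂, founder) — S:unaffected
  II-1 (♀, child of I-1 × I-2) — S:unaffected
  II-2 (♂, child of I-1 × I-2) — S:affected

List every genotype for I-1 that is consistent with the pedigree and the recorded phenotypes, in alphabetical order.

I-1 ∈ {X^SX^s, X^sX^s}

S/I-1 ? ·: X^SX^s|X^sX^s
S/I-2 un ·: X^SY
S/II-1 un I-1×I-2: X^SX^S|X^SX^s
S/II-2 aff I-1×I-2: X^sY
⇒ S over [I-1,I-2,II-1,II-2]: 3 consistent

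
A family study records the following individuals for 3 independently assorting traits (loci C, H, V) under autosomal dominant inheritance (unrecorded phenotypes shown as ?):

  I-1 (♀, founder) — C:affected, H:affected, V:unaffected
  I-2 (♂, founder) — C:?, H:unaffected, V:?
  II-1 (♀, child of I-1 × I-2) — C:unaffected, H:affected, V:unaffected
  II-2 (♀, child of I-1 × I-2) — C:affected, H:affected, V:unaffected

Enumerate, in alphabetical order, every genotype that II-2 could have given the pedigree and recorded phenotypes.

C/I-1 aff ·: Cc
C/I-2 ? ·: cc|Cc
C/II-1 un I-1×I-2: cc
C/II-2 aff I-1×I-2: Cc|CC
⇒ C over [I-1,I-2,II-1,II-2]: 3 consistent
H/I-1 aff ·: Hh|HH
H/I-2 un ·: hh
H/II-1 aff I-1×I-2: Hh
H/II-2 aff I-1×I-2: Hh
⇒ H over [I-1,I-2,II-1,II-2]: 2 consistent
V/I-1 un ·: vv
V/I-2 ? ·: vv|Vv
V/II-1 un I-1×I-2: vv
V/II-2 un I-1×I-2: vv
⇒ V over [I-1,I-2,II-1,II-2]: 2 consistent

II-2 ∈ {CC Hh vv, Cc Hh vv}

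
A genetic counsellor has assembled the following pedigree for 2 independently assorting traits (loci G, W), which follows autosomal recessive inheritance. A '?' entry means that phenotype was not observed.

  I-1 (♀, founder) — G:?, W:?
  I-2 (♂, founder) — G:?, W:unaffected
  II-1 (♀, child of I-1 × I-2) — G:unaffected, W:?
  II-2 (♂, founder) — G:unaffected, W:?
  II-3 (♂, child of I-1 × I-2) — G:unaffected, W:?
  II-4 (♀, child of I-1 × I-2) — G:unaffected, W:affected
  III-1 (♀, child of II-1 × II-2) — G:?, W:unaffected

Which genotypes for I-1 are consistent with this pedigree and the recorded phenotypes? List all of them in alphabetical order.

I-1 ∈ {GG Ww, GG ww, Gg Ww, Gg ww, gg Ww, gg ww}

G/I-1 ? ·: GG|Gg|gg
G/I-2 ? ·: GG|Gg|gg
G/II-1 un I-1×I-2: GG|Gg
G/II-2 un ·: GG|Gg
G/II-3 un I-1×I-2: GG|Gg
G/II-4 un I-1×I-2: GG|Gg
G/III-1 ? II-1×II-2: GG|Gg|gg
⇒ G over [I-1,I-2,II-1,II-2,II-3,II-4,III-1]: 119 consistent
W/I-1 ? ·: Ww|ww
W/I-2 un ·: Ww
W/II-1 ? I-1×I-2: WW|Ww|ww
W/II-2 ? ·: WW|Ww|ww
W/II-3 ? I-1×I-2: WW|Ww|ww
W/II-4 aff I-1×I-2: ww
W/III-1 un II-1×II-2: WW|Ww
⇒ W over [I-1,I-2,II-1,II-2,II-3,II-4,III-1]: 47 consistent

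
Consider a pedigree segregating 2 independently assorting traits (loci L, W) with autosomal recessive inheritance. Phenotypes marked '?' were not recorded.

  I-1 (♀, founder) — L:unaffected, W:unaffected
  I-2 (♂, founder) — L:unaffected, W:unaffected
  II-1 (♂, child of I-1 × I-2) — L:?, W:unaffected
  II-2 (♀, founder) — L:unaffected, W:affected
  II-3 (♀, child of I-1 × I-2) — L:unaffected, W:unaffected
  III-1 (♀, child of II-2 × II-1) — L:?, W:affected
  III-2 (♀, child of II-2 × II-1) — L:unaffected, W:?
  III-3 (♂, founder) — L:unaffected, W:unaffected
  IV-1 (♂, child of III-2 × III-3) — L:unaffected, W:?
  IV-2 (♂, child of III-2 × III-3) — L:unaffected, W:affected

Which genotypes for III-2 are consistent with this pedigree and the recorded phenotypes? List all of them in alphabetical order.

III-2 ∈ {LL Ww, LL ww, Ll Ww, Ll ww}

L/I-1 un ·: LL|Ll
L/I-2 un ·: LL|Ll
L/II-1 ? I-1×I-2: LL|Ll|ll
L/II-2 un ·: LL|Ll
L/II-3 un I-1×I-2: LL|Ll
L/III-1 ? II-2×II-1: LL|Ll|ll
L/III-2 un II-2×II-1: LL|Ll
L/III-3 un ·: LL|Ll
L/IV-1 un III-2×III-3: LL|Ll
L/IV-2 un III-2×III-3: LL|Ll
⇒ L over [I-1,I-2,II-1,II-2,II-3,III-1,III-2,III-3,IV-1,IV-2]: 655 consistent
W/I-1 un ·: WW|Ww
W/I-2 un ·: WW|Ww
W/II-1 un I-1×I-2: Ww
W/II-2 aff ·: ww
W/II-3 un I-1×I-2: WW|Ww
W/III-1 aff II-2×II-1: ww
W/III-2 ? II-2×II-1: Ww|ww
W/III-3 un ·: Ww
W/IV-1 ? III-2×III-3: WW|Ww|ww
W/IV-2 aff III-2×III-3: ww
⇒ W over [I-1,I-2,II-1,II-2,II-3,III-1,III-2,III-3,IV-1,IV-2]: 30 consistent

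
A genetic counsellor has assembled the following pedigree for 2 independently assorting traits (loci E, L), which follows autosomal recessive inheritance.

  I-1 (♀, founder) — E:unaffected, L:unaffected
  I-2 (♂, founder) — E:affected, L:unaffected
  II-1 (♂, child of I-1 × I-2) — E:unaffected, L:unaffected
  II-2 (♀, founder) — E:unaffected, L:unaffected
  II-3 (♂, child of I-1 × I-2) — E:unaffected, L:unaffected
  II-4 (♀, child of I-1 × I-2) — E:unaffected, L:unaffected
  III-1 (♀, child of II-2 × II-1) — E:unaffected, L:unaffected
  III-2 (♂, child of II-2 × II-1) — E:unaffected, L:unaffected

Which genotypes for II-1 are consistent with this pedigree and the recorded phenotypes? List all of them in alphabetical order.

II-1 ∈ {Ee LL, Ee Ll}

E/I-1 un ·: EE|Ee
E/I-2 aff ·: ee
E/II-1 un I-1×I-2: Ee
E/II-2 un ·: EE|Ee
E/II-3 un I-1×I-2: Ee
E/II-4 un I-1×I-2: Ee
E/III-1 un II-2×II-1: EE|Ee
E/III-2 un II-2×II-1: EE|Ee
⇒ E over [I-1,I-2,II-1,II-2,II-3,II-4,III-1,III-2]: 16 consistent
L/I-1 un ·: LL|Ll
L/I-2 un ·: LL|Ll
L/II-1 un I-1×I-2: LL|Ll
L/II-2 un ·: LL|Ll
L/II-3 un I-1×I-2: LL|Ll
L/II-4 un I-1×I-2: LL|Ll
L/III-1 un II-2×II-1: LL|Ll
L/III-2 un II-2×II-1: LL|Ll
⇒ L over [I-1,I-2,II-1,II-2,II-3,II-4,III-1,III-2]: 161 consistent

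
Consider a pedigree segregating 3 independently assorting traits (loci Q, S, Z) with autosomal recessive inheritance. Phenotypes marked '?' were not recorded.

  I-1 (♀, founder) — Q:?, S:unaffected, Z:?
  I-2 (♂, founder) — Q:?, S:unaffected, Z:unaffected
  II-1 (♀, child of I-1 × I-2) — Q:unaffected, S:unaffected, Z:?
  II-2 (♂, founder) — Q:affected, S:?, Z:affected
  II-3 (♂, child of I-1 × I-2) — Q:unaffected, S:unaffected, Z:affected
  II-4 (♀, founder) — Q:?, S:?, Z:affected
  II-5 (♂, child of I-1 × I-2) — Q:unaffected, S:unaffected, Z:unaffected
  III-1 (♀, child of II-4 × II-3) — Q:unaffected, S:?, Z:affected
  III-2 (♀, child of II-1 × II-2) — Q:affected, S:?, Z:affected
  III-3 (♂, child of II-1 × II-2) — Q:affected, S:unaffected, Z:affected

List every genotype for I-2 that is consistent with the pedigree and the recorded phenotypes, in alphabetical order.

Q/I-1 ? ·: QQ|Qq|qq
Q/I-2 ? ·: QQ|Qq|qq
Q/II-1 un I-1×I-2: Qq
Q/II-2 aff ·: qq
Q/II-3 un I-1×I-2: QQ|Qq
Q/II-4 ? ·: QQ|Qq|qq
Q/II-5 un I-1×I-2: QQ|Qq
Q/III-1 un II-4×II-3: QQ|Qq
Q/III-2 aff II-1×II-2: qq
Q/III-3 aff II-1×II-2: qq
⇒ Q over [I-1,I-2,II-1,II-2,II-3,II-4,II-5,III-1,III-2,III-3]: 74 consistent
S/I-1 un ·: SS|Ss
S/I-2 un ·: SS|Ss
S/II-1 un I-1×I-2: SS|Ss
S/II-2 ? ·: SS|Ss|ss
S/II-3 un I-1×I-2: SS|Ss
S/II-4 ? ·: SS|Ss|ss
S/II-5 un I-1×I-2: SS|Ss
S/III-1 ? II-4×II-3: SS|Ss|ss
S/III-2 ? II-1×II-2: SS|Ss|ss
S/III-3 un II-1×II-2: SS|Ss
⇒ S over [I-1,I-2,II-1,II-2,II-3,II-4,II-5,III-1,III-2,III-3]: 1212 consistent
Z/I-1 ? ·: Zz|zz
Z/I-2 un ·: Zz
Z/II-1 ? I-1×I-2: Zz|zz
Z/II-2 aff ·: zz
Z/II-3 aff I-1×I-2: zz
Z/II-4 aff ·: zz
Z/II-5 un I-1×I-2: ZZ|Zz
Z/III-1 aff II-4×II-3: zz
Z/III-2 aff II-1×II-2: zz
Z/III-3 aff II-1×II-2: zz
⇒ Z over [I-1,I-2,II-1,II-2,II-3,II-4,II-5,III-1,III-2,III-3]: 6 consistent

I-2 ∈ {QQ SS Zz, QQ Ss Zz, Qq SS Zz, Qq Ss Zz, qq SS Zz, qq Ss Zz}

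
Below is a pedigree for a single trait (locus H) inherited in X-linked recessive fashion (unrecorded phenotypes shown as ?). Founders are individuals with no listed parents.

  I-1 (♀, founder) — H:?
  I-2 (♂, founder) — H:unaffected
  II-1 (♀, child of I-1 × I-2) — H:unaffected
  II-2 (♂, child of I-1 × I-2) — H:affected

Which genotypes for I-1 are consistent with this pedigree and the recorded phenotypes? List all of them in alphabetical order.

I-1 ∈ {X^HX^h, X^hX^h}

H/I-1 ? ·: X^HX^h|X^hX^h
H/I-2 un ·: X^HY
H/II-1 un I-1×I-2: X^HX^H|X^HX^h
H/II-2 aff I-1×I-2: X^hY
⇒ H over [I-1,I-2,II-1,II-2]: 3 consistent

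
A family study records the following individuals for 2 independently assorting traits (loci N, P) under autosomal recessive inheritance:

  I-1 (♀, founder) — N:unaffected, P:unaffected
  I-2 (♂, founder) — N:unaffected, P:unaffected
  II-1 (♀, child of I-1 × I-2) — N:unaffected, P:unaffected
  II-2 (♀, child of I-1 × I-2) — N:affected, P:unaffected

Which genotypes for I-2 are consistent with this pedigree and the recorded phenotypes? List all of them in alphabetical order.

N/I-1 un ·: Nn
N/I-2 un ·: Nn
N/II-1 un I-1×I-2: NN|Nn
N/II-2 aff I-1×I-2: nn
⇒ N over [I-1,I-2,II-1,II-2]: 2 consistent
P/I-1 un ·: PP|Pp
P/I-2 un ·: PP|Pp
P/II-1 un I-1×I-2: PP|Pp
P/II-2 un I-1×I-2: PP|Pp
⇒ P over [I-1,I-2,II-1,II-2]: 13 consistent

I-2 ∈ {Nn PP, Nn Pp}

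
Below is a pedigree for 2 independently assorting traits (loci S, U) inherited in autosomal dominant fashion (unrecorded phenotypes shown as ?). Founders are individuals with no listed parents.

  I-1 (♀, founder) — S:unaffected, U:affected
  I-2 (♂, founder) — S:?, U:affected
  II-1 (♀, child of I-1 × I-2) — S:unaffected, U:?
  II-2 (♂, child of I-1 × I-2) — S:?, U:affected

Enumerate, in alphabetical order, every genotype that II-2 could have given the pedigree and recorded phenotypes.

S/I-1 un ·: ss
S/I-2 ? ·: ss|Ss
S/II-1 un I-1×I-2: ss
S/II-2 ? I-1×I-2: ss|Ss
⇒ S over [I-1,I-2,II-1,II-2]: 3 consistent
U/I-1 aff ·: Uu|UU
U/I-2 aff ·: Uu|UU
U/II-1 ? I-1×I-2: uu|Uu|UU
U/II-2 aff I-1×I-2: Uu|UU
⇒ U over [I-1,I-2,II-1,II-2]: 15 consistent

II-2 ∈ {Ss UU, Ss Uu, ss UU, ss Uu}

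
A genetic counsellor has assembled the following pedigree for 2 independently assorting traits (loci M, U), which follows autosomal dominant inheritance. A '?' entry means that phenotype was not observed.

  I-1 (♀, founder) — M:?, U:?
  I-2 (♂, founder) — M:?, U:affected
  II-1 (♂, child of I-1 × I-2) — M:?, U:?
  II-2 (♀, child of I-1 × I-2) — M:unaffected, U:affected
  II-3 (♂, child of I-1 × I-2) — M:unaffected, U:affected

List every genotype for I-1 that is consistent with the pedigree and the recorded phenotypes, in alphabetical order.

I-1 ∈ {Mm UU, Mm Uu, Mm uu, mm UU, mm Uu, mm uu}

M/I-1 ? ·: mm|Mm
M/I-2 ? ·: mm|Mm
M/II-1 ? I-1×I-2: mm|Mm|MM
M/II-2 un I-1×I-2: mm
M/II-3 un I-1×I-2: mm
⇒ M over [I-1,I-2,II-1,II-2,II-3]: 8 consistent
U/I-1 ? ·: uu|Uu|UU
U/I-2 aff ·: Uu|UU
U/II-1 ? I-1×I-2: uu|Uu|UU
U/II-2 aff I-1×I-2: Uu|UU
U/II-3 aff I-1×I-2: Uu|UU
⇒ U over [I-1,I-2,II-1,II-2,II-3]: 32 consistent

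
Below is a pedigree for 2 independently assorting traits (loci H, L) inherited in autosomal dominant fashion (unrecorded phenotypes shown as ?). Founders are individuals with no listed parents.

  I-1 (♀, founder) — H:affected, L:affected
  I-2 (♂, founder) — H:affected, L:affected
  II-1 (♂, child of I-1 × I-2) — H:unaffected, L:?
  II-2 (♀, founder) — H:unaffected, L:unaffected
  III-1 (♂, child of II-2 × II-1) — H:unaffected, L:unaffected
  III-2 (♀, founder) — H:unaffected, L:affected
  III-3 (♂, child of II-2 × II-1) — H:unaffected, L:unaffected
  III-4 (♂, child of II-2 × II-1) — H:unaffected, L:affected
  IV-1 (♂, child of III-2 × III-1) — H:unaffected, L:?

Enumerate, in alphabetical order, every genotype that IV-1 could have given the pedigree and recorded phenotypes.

IV-1 ∈ {hh Ll, hh ll}

H/I-1 aff ·: Hh
H/I-2 aff ·: Hh
H/II-1 un I-1×I-2: hh
H/II-2 un ·: hh
H/III-1 un II-2×II-1: hh
H/III-2 un ·: hh
H/III-3 un II-2×II-1: hh
H/III-4 un II-2×II-1: hh
H/IV-1 un III-2×III-1: hh
⇒ H over [I-1,I-2,II-1,II-2,III-1,III-2,III-3,III-4,IV-1]: 1 consistent
L/I-1 aff ·: Ll|LL
L/I-2 aff ·: Ll|LL
L/II-1 ? I-1×I-2: Ll
L/II-2 un ·: ll
L/III-1 un II-2×II-1: ll
L/III-2 aff ·: Ll|LL
L/III-3 un II-2×II-1: ll
L/III-4 aff II-2×II-1: Ll
L/IV-1 ? III-2×III-1: ll|Ll
⇒ L over [I-1,I-2,II-1,II-2,III-1,III-2,III-3,III-4,IV-1]: 9 consistent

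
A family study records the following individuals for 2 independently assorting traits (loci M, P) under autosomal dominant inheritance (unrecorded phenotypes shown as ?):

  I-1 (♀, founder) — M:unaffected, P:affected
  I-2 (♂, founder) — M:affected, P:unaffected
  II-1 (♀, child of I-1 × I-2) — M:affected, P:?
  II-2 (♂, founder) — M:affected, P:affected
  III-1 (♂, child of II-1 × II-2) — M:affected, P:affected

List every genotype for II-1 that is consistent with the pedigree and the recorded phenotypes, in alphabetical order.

II-1 ∈ {Mm Pp, Mm pp}

M/I-1 un ·: mm
M/I-2 aff ·: Mm|MM
M/II-1 aff I-1×I-2: Mm
M/II-2 aff ·: Mm|MM
M/III-1 aff II-1×II-2: Mm|MM
⇒ M over [I-1,I-2,II-1,II-2,III-1]: 8 consistent
P/I-1 aff ·: Pp|PP
P/I-2 un ·: pp
P/II-1 ? I-1×I-2: pp|Pp
P/II-2 aff ·: Pp|PP
P/III-1 aff II-1×II-2: Pp|PP
⇒ P over [I-1,I-2,II-1,II-2,III-1]: 10 consistent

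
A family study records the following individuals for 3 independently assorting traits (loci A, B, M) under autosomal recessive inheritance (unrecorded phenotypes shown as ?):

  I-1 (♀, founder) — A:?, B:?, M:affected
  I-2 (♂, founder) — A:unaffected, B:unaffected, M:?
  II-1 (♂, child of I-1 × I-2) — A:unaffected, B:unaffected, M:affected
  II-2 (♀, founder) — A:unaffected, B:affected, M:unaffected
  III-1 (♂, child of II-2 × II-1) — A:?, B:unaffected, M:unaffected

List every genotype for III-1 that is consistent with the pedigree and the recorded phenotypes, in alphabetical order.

III-1 ∈ {AA Bb Mm, Aa Bb Mm, aa Bb Mm}

A/I-1 ? ·: AA|Aa|aa
A/I-2 un ·: AA|Aa
A/II-1 un I-1×I-2: AA|Aa
A/II-2 un ·: AA|Aa
A/III-1 ? II-2×II-1: AA|Aa|aa
⇒ A over [I-1,I-2,II-1,II-2,III-1]: 37 consistent
B/I-1 ? ·: BB|Bb|bb
B/I-2 un ·: BB|Bb
B/II-1 un I-1×I-2: BB|Bb
B/II-2 aff ·: bb
B/III-1 un II-2×II-1: Bb
⇒ B over [I-1,I-2,II-1,II-2,III-1]: 9 consistent
M/I-1 aff ·: mm
M/I-2 ? ·: Mm|mm
M/II-1 aff I-1×I-2: mm
M/II-2 un ·: MM|Mm
M/III-1 un II-2×II-1: Mm
⇒ M over [I-1,I-2,II-1,II-2,III-1]: 4 consistent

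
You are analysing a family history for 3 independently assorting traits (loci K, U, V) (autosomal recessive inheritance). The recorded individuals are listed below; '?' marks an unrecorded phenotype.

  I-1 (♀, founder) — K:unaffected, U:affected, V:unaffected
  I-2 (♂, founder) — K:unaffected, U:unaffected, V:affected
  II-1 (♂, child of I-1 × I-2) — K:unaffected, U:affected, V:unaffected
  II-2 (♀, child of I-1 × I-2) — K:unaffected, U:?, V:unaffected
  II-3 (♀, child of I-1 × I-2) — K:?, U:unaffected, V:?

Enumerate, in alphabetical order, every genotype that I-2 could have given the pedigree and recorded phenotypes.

I-2 ∈ {KK Uu vv, Kk Uu vv}

K/I-1 un ·: KK|Kk
K/I-2 un ·: KK|Kk
K/II-1 un I-1×I-2: KK|Kk
K/II-2 un I-1×I-2: KK|Kk
K/II-3 ? I-1×I-2: KK|Kk|kk
⇒ K over [I-1,I-2,II-1,II-2,II-3]: 29 consistent
U/I-1 aff ·: uu
U/I-2 un ·: Uu
U/II-1 aff I-1×I-2: uu
U/II-2 ? I-1×I-2: Uu|uu
U/II-3 un I-1×I-2: Uu
⇒ U over [I-1,I-2,II-1,II-2,II-3]: 2 consistent
V/I-1 un ·: VV|Vv
V/I-2 aff ·: vv
V/II-1 un I-1×I-2: Vv
V/II-2 un I-1×I-2: Vv
V/II-3 ? I-1×I-2: Vv|vv
⇒ V over [I-1,I-2,II-1,II-2,II-3]: 3 consistent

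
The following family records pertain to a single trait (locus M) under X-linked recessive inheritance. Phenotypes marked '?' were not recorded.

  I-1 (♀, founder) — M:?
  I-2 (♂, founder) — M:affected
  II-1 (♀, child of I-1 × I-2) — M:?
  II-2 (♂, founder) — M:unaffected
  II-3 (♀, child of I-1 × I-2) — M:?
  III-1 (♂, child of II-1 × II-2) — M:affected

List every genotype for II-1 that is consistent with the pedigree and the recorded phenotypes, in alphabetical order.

II-1 ∈ {X^MX^m, X^mX^m}

M/I-1 ? ·: X^MX^M|X^MX^m|X^mX^m
M/I-2 aff ·: X^mY
M/II-1 ? I-1×I-2: X^MX^m|X^mX^m
M/II-2 un ·: X^MY
M/II-3 ? I-1×I-2: X^MX^m|X^mX^m
M/III-1 aff II-1×II-2: X^mY
⇒ M over [I-1,I-2,II-1,II-2,II-3,III-1]: 6 consistent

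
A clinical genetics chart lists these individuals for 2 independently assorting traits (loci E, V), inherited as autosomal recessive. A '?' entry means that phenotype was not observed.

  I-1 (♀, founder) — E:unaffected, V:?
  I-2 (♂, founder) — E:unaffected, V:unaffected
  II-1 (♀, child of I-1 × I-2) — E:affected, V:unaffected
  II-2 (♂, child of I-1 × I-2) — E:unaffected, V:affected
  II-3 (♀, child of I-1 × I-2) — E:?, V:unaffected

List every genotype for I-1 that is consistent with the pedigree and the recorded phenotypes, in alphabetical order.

I-1 ∈ {Ee Vv, Ee vv}

E/I-1 un ·: Ee
E/I-2 un ·: Ee
E/II-1 aff I-1×I-2: ee
E/II-2 un I-1×I-2: EE|Ee
E/II-3 ? I-1×I-2: EE|Ee|ee
⇒ E over [I-1,I-2,II-1,II-2,II-3]: 6 consistent
V/I-1 ? ·: Vv|vv
V/I-2 un ·: Vv
V/II-1 un I-1×I-2: VV|Vv
V/II-2 aff I-1×I-2: vv
V/II-3 un I-1×I-2: VV|Vv
⇒ V over [I-1,I-2,II-1,II-2,II-3]: 5 consistent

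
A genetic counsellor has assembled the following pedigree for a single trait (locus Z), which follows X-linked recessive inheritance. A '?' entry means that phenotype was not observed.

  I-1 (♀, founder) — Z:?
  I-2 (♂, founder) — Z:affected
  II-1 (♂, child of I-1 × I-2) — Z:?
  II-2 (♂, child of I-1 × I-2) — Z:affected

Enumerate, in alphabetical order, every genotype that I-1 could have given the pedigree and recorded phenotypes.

Z/I-1 ? ·: X^ZX^z|X^zX^z
Z/I-2 aff ·: X^zY
Z/II-1 ? I-1×I-2: X^ZY|X^zY
Z/II-2 aff I-1×I-2: X^zY
⇒ Z over [I-1,I-2,II-1,II-2]: 3 consistent

I-1 ∈ {X^ZX^z, X^zX^z}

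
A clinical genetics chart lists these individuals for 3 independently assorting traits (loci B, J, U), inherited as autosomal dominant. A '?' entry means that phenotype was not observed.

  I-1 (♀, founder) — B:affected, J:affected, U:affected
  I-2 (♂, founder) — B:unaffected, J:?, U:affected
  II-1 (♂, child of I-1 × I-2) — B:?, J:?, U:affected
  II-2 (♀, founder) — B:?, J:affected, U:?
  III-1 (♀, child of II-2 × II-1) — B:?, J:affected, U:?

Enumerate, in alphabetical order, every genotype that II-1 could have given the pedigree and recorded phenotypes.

II-1 ∈ {Bb JJ UU, Bb JJ Uu, Bb Jj UU, Bb Jj Uu, Bb jj UU, Bb jj Uu, bb JJ UU, bb JJ Uu, bb Jj UU, bb Jj Uu, bb jj UU, bb jj Uu}

B/I-1 aff ·: Bb|BB
B/I-2 un ·: bb
B/II-1 ? I-1×I-2: bb|Bb
B/II-2 ? ·: bb|Bb|BB
B/III-1 ? II-2×II-1: bb|Bb|BB
⇒ B over [I-1,I-2,II-1,II-2,III-1]: 18 consistent
J/I-1 aff ·: Jj|JJ
J/I-2 ? ·: jj|Jj|JJ
J/II-1 ? I-1×I-2: jj|Jj|JJ
J/II-2 aff ·: Jj|JJ
J/III-1 aff II-2×II-1: Jj|JJ
⇒ J over [I-1,I-2,II-1,II-2,III-1]: 36 consistent
U/I-1 aff ·: Uu|UU
U/I-2 aff ·: Uu|UU
U/II-1 aff I-1×I-2: Uu|UU
U/II-2 ? ·: uu|Uu|UU
U/III-1 ? II-2×II-1: uu|Uu|UU
⇒ U over [I-1,I-2,II-1,II-2,III-1]: 37 consistent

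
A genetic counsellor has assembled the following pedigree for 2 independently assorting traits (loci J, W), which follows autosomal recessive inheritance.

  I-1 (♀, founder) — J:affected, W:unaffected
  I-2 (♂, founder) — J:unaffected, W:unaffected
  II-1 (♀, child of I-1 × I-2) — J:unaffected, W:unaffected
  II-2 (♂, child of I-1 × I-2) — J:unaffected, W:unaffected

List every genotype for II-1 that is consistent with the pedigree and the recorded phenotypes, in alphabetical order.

J/I-1 aff ·: jj
J/I-2 un ·: JJ|Jj
J/II-1 un I-1×I-2: Jj
J/II-2 un I-1×I-2: Jj
⇒ J over [I-1,I-2,II-1,II-2]: 2 consistent
W/I-1 un ·: WW|Ww
W/I-2 un ·: WW|Ww
W/II-1 un I-1×I-2: WW|Ww
W/II-2 un I-1×I-2: WW|Ww
⇒ W over [I-1,I-2,II-1,II-2]: 13 consistent

II-1 ∈ {Jj WW, Jj Ww}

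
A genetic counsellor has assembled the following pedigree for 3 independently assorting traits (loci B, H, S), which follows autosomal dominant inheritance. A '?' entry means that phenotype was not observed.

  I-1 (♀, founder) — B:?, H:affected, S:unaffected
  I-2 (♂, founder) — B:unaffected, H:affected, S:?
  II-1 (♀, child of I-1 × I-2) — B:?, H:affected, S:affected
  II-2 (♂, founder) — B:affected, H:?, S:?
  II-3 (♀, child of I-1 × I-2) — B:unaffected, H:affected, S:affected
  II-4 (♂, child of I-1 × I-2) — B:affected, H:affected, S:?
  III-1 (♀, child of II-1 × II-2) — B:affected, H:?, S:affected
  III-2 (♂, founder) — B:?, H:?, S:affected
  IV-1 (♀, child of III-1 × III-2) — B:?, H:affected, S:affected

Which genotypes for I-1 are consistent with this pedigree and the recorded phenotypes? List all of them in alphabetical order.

I-1 ∈ {Bb HH ss, Bb Hh ss}

B/I-1 ? ·: Bb
B/I-2 un ·: bb
B/II-1 ? I-1×I-2: bb|Bb
B/II-2 aff ·: Bb|BB
B/II-3 un I-1×I-2: bb
B/II-4 aff I-1×I-2: Bb
B/III-1 aff II-1×II-2: Bb|BB
B/III-2 ? ·: bb|Bb|BB
B/IV-1 ? III-1×III-2: bb|Bb|BB
⇒ B over [I-1,I-2,II-1,II-2,II-3,II-4,III-1,III-2,IV-1]: 36 consistent
H/I-1 aff ·: Hh|HH
H/I-2 aff ·: Hh|HH
H/II-1 aff I-1×I-2: Hh|HH
H/II-2 ? ·: hh|Hh|HH
H/II-3 aff I-1×I-2: Hh|HH
H/II-4 aff I-1×I-2: Hh|HH
H/III-1 ? II-1×II-2: hh|Hh|HH
H/III-2 ? ·: hh|Hh|HH
H/IV-1 aff III-1×III-2: Hh|HH
⇒ H over [I-1,I-2,II-1,II-2,II-3,II-4,III-1,III-2,IV-1]: 558 consistent
S/I-1 un ·: ss
S/I-2 ? ·: Ss|SS
S/II-1 aff I-1×I-2: Ss
S/II-2 ? ·: ss|Ss|SS
S/II-3 aff I-1×I-2: Ss
S/II-4 ? I-1×I-2: ss|Ss
S/III-1 aff II-1×II-2: Ss|SS
S/III-2 aff ·: Ss|SS
S/IV-1 aff III-1×III-2: Ss|SS
⇒ S over [I-1,I-2,II-1,II-2,II-3,II-4,III-1,III-2,IV-1]: 54 consistent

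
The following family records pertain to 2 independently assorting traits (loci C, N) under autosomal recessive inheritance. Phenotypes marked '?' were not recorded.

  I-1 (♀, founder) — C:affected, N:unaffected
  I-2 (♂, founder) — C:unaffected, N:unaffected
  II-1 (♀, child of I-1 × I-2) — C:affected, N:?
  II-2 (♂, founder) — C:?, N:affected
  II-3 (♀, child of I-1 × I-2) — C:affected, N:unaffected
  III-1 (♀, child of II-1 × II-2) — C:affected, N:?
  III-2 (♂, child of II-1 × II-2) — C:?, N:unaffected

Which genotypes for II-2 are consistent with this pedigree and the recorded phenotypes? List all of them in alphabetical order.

C/I-1 aff ·: cc
C/I-2 un ·: Cc
C/II-1 aff I-1×I-2: cc
C/II-2 ? ·: Cc|cc
C/II-3 aff I-1×I-2: cc
C/III-1 aff II-1×II-2: cc
C/III-2 ? II-1×II-2: Cc|cc
⇒ C over [I-1,I-2,II-1,II-2,II-3,III-1,III-2]: 3 consistent
N/I-1 un ·: NN|Nn
N/I-2 un ·: NN|Nn
N/II-1 ? I-1×I-2: NN|Nn
N/II-2 aff ·: nn
N/II-3 un I-1×I-2: NN|Nn
N/III-1 ? II-1×II-2: Nn|nn
N/III-2 un II-1×II-2: Nn
⇒ N over [I-1,I-2,II-1,II-2,II-3,III-1,III-2]: 19 consistent

II-2 ∈ {Cc nn, cc nn}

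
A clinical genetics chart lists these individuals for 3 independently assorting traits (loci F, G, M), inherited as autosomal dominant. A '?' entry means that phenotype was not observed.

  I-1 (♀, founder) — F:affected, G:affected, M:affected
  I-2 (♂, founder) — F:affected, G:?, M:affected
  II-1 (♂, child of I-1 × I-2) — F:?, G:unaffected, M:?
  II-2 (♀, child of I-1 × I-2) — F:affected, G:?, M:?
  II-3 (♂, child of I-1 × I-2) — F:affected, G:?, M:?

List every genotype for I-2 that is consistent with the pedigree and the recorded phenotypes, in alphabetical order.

I-2 ∈ {FF Gg MM, FF Gg Mm, FF gg MM, FF gg Mm, Ff Gg MM, Ff Gg Mm, Ff gg MM, Ff gg Mm}

F/I-1 aff ·: Ff|FF
F/I-2 aff ·: Ff|FF
F/II-1 ? I-1×I-2: ff|Ff|FF
F/II-2 aff I-1×I-2: Ff|FF
F/II-3 aff I-1×I-2: Ff|FF
⇒ F over [I-1,I-2,II-1,II-2,II-3]: 29 consistent
G/I-1 aff ·: Gg
G/I-2 ? ·: gg|Gg
G/II-1 un I-1×I-2: gg
G/II-2 ? I-1×I-2: gg|Gg|GG
G/II-3 ? I-1×I-2: gg|Gg|GG
⇒ G over [I-1,I-2,II-1,II-2,II-3]: 13 consistent
M/I-1 aff ·: Mm|MM
M/I-2 aff ·: Mm|MM
M/II-1 ? I-1×I-2: mm|Mm|MM
M/II-2 ? I-1×I-2: mm|Mm|MM
M/II-3 ? I-1×I-2: mm|Mm|MM
⇒ M over [I-1,I-2,II-1,II-2,II-3]: 44 consistent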